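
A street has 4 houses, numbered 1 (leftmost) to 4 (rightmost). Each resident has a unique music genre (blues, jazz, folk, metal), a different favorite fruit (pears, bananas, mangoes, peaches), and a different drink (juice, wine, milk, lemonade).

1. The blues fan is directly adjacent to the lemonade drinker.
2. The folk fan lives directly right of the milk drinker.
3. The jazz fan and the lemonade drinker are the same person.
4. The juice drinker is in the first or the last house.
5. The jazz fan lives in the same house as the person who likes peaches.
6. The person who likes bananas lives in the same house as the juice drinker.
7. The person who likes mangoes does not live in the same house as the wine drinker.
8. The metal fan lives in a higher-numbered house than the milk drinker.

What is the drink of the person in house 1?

lemonade

The person who likes bananas is narrowed to house 1 or 4; consider each.
Placing it in house 1 leads to a contradiction, so it's in house 4.
Clue 6: the juice drinker is in house 4.
The folk fan is narrowed to house 2 or 3 or 4; consider each.
Placing it in house 2 and house 4 leads to a contradiction, so it's in house 3.
From clue 2, the milk drinker must be in house 2.
House 4 music genre: only metal fits.
Clue 1 places the blues fan in house 2.
Clue 3 places the jazz fan in house 1.
Clue 3: the lemonade drinker is in house 1.
From clue 5, the person who likes peaches must be in house 1.
The only drink still possible for house 3 is wine.
The person who likes mangoes is in house 2 (clue 7).
That leaves pears as the favorite fruit for house 3.
So: house 1 = jazz/peaches/lemonade, house 2 = blues/mangoes/milk, house 3 = folk/pears/wine, house 4 = metal/bananas/juice.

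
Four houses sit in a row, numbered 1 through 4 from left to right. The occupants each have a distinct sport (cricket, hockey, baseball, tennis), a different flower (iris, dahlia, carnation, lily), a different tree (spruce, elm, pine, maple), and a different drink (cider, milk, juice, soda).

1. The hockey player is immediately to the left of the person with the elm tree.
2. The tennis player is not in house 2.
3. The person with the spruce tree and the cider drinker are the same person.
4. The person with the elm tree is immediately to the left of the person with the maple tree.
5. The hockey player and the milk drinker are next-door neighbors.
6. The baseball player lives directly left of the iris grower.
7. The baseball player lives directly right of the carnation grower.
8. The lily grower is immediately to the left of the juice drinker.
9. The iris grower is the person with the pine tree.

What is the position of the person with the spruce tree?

1

That leaves spruce as the tree for house 1.
Clue 3: the cider drinker is in house 1.
House 2 tree: only elm fits.
Clue 1: the hockey player is in house 1.
Clue 4 places the person with the maple tree in house 3.
Clue 5 places the milk drinker in house 2.
The only tree still possible for house 4 is pine.
Clue 9: the iris grower is in house 4.
Clue 6: the baseball player is in house 3.
The carnation grower is in house 2 (clue 7).
House 2's sport must be cricket (nothing else left).
That leaves tennis as the sport for house 4.
So house 1 gets dahlia for flower.
So house 3 gets lily for flower.
Clue 8: the juice drinker is in house 4.
House 3's drink must be soda (nothing else left).
So: house 1 = hockey/dahlia/spruce/cider, house 2 = cricket/carnation/elm/milk, house 3 = baseball/lily/maple/soda, house 4 = tennis/iris/pine/juice.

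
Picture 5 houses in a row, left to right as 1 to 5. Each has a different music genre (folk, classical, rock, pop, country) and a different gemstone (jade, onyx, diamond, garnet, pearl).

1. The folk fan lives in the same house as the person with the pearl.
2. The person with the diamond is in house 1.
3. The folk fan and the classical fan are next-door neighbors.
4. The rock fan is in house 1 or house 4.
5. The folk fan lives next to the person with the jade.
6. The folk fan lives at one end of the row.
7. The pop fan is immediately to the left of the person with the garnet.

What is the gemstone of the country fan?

Clue 2 places the person with the diamond in house 1.
By clue 1, the folk fan is in house 5.
Clue 1 places the person with the pearl in house 5.
The classical fan is in house 4 (clue 3).
Clue 5 places the person with the jade in house 4.
So house 1 gets rock for music genre.
The pop fan is in house 2 (clue 7).
By clue 7, the person with the garnet is in house 3.
So house 3 gets country for music genre.
The only gemstone still possible for house 2 is onyx.
So: house 1 = rock/diamond, house 2 = pop/onyx, house 3 = country/garnet, house 4 = classical/jade, house 5 = folk/pearl.

garnet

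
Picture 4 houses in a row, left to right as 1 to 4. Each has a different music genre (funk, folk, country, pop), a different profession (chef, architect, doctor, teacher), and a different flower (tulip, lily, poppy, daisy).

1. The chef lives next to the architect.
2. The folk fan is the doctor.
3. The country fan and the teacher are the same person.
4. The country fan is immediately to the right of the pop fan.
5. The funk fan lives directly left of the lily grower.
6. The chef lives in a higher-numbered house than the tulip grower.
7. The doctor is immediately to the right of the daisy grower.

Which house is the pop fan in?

2

The only profession still possible for house 1 is architect.
From clue 1, the chef must be in house 2.
Clue 6 places the tulip grower in house 1.
The only music genre still possible for house 1 is funk.
So house 2 gets pop for music genre.
The country fan is in house 3 (clue 4).
Clue 5: the lily grower is in house 2.
House 4's music genre must be folk (nothing else left).
So house 3 gets daisy for flower.
That leaves poppy as the flower for house 4.
By clue 2, the doctor is in house 4.
The teacher is in house 3 (clue 3).
So: house 1 = funk/architect/tulip, house 2 = pop/chef/lily, house 3 = country/teacher/daisy, house 4 = folk/doctor/poppy.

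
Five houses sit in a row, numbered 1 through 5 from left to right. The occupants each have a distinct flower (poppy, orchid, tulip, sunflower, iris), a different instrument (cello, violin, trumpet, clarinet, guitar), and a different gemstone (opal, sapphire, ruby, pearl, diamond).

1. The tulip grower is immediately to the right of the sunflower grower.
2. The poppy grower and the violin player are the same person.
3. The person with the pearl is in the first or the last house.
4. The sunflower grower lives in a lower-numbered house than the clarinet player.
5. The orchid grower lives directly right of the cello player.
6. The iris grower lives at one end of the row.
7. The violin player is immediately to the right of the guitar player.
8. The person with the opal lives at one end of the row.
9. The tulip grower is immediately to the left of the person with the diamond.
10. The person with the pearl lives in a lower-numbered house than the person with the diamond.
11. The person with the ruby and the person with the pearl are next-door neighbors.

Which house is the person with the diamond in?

From clue 10, the person with the pearl must be in house 1.
Clue 11: the person with the ruby is in house 2.
House 5's gemstone must be opal (nothing else left).
The iris grower is narrowed to house 1 or 5; consider each.
Placing it in house 1 leads to a contradiction, so it's in house 5.
The only flower still possible for house 1 is sunflower.
Clue 1 places the tulip grower in house 2.
From clue 9, the person with the diamond must be in house 3.
House 4 gemstone: only sapphire fits.
That leaves trumpet as the instrument for house 1.
That leaves clarinet as the instrument for house 5.
That leaves violin as the instrument for house 4.
Clue 2 places the poppy grower in house 4.
Clue 7 places the guitar player in house 3.
So house 3 gets orchid for flower.
That leaves cello as the instrument for house 2.
So: house 1 = sunflower/trumpet/pearl, house 2 = tulip/cello/ruby, house 3 = orchid/guitar/diamond, house 4 = poppy/violin/sapphire, house 5 = iris/clarinet/opal.

3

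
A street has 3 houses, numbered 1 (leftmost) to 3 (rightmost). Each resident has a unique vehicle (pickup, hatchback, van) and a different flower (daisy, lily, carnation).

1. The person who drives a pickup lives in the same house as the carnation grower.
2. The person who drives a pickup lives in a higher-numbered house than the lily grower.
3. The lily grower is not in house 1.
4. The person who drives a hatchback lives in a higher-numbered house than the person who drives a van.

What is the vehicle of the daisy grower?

Clue 3: the lily grower is in house 2.
House 1's vehicle must be van (nothing else left).
By clue 1, the person who drives a pickup is in house 3.
From clue 1, the carnation grower must be in house 3.
The only vehicle still possible for house 2 is hatchback.
House 1's flower must be daisy (nothing else left).
So: house 1 = van/daisy, house 2 = hatchback/lily, house 3 = pickup/carnation.

van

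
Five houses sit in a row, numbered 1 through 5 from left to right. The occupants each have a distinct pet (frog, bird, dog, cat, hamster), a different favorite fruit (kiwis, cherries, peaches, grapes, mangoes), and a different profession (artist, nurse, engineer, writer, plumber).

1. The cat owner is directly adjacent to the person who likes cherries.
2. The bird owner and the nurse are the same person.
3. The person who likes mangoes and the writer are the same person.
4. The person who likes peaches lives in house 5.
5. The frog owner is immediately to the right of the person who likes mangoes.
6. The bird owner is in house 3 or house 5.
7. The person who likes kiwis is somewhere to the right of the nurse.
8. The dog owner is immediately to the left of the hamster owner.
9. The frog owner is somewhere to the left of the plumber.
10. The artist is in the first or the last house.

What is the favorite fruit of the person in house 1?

Clue 4: the person who likes peaches is in house 5.
Clue 2 places the bird owner in house 3.
Clue 2 places the nurse in house 3.
Clue 7: the person who likes kiwis is in house 4.
From clue 5, the frog owner must be in house 2.
Clue 5 places the person who likes mangoes in house 1.
House 5 pet: only hamster fits.
From clue 3, the writer must be in house 1.
Clue 8: the dog owner is in house 4.
House 1's pet must be cat (nothing else left).
So house 2 gets engineer for profession.
So house 4 gets plumber for profession.
House 5's profession must be artist (nothing else left).
Clue 1 places the person who likes cherries in house 2.
The only favorite fruit still possible for house 3 is grapes.
So: house 1 = cat/mangoes/writer, house 2 = frog/cherries/engineer, house 3 = bird/grapes/nurse, house 4 = dog/kiwis/plumber, house 5 = hamster/peaches/artist.

mangoes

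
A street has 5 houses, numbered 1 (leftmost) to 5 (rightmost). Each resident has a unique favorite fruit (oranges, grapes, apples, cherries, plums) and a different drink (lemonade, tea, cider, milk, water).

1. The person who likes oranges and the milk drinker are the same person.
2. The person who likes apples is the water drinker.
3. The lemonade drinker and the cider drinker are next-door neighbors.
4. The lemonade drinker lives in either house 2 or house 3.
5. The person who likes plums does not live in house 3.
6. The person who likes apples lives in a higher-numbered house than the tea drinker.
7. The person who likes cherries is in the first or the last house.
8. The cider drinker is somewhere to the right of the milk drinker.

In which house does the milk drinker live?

2

House 5's drink must be water (nothing else left).
Clue 2 places the person who likes apples in house 5.
The only favorite fruit still possible for house 1 is cherries.
So house 1 gets tea for drink.
That leaves cider as the drink for house 4.
The lemonade drinker is in house 3 (clue 3).
So house 2 gets milk for drink.
The person who likes oranges is in house 2 (clue 1).
So house 3 gets grapes for favorite fruit.
House 4 favorite fruit: only plums fits.
So: house 1 = cherries/tea, house 2 = oranges/milk, house 3 = grapes/lemonade, house 4 = plums/cider, house 5 = apples/water.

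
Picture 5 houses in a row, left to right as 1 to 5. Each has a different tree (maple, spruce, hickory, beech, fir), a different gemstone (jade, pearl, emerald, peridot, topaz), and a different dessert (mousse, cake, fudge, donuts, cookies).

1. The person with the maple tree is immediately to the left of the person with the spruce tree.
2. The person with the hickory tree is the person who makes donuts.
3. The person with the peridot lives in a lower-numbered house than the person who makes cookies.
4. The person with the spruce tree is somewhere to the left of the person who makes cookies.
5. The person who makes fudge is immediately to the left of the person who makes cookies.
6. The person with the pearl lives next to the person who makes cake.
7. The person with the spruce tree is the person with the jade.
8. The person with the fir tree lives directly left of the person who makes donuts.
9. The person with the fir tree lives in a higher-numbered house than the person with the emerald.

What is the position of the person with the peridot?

The person with the fir tree is narrowed to house 2 or 3 or 4; consider each.
Placing it in house 2 and house 3 leads to a contradiction, so it's in house 4.
The person who makes donuts is in house 5 (clue 8).
Clue 2: the person with the hickory tree is in house 5.
The person with the maple tree is narrowed to house 1 or 2; consider each.
Placing it in house 2 leads to a contradiction, so it's in house 1.
The person with the spruce tree is in house 2 (clue 1).
Clue 7 places the person with the jade in house 2.
House 3's tree must be beech (nothing else left).
So house 1 gets mousse for dessert.
The person with the emerald is narrowed to house 1 or 3; consider each.
Placing it in house 1 leads to a contradiction, so it's in house 3.
House 1's gemstone must be peridot (nothing else left).
House 2's dessert must be fudge (nothing else left).
The person who makes cookies is in house 3 (clue 5).
So house 4 gets cake for dessert.
Clue 6 places the person with the pearl in house 5.
That leaves topaz as the gemstone for house 4.
So: house 1 = maple/peridot/mousse, house 2 = spruce/jade/fudge, house 3 = beech/emerald/cookies, house 4 = fir/topaz/cake, house 5 = hickory/pearl/donuts.

1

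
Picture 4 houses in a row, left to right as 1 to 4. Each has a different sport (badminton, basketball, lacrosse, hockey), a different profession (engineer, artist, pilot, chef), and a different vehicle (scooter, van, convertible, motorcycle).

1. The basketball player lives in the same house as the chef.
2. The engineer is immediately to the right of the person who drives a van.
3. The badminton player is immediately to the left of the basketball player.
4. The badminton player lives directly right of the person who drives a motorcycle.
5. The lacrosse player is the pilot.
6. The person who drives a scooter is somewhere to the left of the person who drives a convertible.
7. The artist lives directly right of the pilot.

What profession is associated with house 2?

artist

That leaves convertible as the vehicle for house 4.
House 1 profession: only pilot fits.
From clue 5, the lacrosse player must be in house 1.
From clue 7, the artist must be in house 2.
The badminton player is narrowed to house 2 or 3; consider each.
Placing it in house 3 leads to a contradiction, so it's in house 2.
Clue 3: the basketball player is in house 3.
The person who drives a motorcycle is in house 1 (clue 4).
That leaves hockey as the sport for house 4.
From clue 1, the chef must be in house 3.
So house 4 gets engineer for profession.
The person who drives a van is in house 3 (clue 2).
That leaves scooter as the vehicle for house 2.
So: house 1 = lacrosse/pilot/motorcycle, house 2 = badminton/artist/scooter, house 3 = basketball/chef/van, house 4 = hockey/engineer/convertible.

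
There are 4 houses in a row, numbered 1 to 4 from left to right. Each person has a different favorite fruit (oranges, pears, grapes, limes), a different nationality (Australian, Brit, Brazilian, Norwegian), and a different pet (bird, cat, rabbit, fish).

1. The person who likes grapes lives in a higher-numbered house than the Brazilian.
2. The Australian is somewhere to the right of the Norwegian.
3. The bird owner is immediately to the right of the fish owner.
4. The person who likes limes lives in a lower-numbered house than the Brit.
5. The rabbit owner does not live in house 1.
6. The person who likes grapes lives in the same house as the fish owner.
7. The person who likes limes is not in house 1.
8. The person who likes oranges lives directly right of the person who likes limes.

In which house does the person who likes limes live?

The only favorite fruit still possible for house 1 is pears.
That leaves oranges as the favorite fruit for house 4.
The only pet still possible for house 1 is cat.
By clue 8, the person who likes limes is in house 3.
House 2's favorite fruit must be grapes (nothing else left).
From clue 1, the Brazilian must be in house 1.
Clue 4: the Brit is in house 4.
Clue 6 places the fish owner in house 2.
The Australian is in house 3 (clue 2).
The Norwegian is in house 2 (clue 2).
From clue 3, the bird owner must be in house 3.
The only pet still possible for house 4 is rabbit.
So: house 1 = pears/Brazilian/cat, house 2 = grapes/Norwegian/fish, house 3 = limes/Australian/bird, house 4 = oranges/Brit/rabbit.

3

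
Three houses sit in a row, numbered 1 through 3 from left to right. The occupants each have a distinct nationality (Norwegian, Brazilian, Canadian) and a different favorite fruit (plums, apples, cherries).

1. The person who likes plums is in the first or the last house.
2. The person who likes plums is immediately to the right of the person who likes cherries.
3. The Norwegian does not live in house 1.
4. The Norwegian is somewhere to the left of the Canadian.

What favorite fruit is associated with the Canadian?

plums

The person who likes plums is in house 3 (clue 2).
Clue 2 places the person who likes cherries in house 2.
Clue 4: the Norwegian is in house 2.
By clue 4, the Canadian is in house 3.
House 1 nationality: only Brazilian fits.
House 1's favorite fruit must be apples (nothing else left).
So: house 1 = Brazilian/apples, house 2 = Norwegian/cherries, house 3 = Canadian/plums.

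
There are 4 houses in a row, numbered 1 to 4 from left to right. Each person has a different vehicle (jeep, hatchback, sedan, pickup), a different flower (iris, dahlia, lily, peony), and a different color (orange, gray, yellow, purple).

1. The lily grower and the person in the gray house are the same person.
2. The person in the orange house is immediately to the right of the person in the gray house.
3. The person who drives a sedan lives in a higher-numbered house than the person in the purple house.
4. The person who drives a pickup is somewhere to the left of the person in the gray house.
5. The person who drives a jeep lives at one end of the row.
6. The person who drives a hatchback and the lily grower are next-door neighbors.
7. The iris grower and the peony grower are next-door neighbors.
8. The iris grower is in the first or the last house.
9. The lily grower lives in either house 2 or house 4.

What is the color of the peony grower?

orange

By clue 1, the lily grower is in house 2.
By clue 1, the person in the gray house is in house 2.
From clue 2, the person in the orange house must be in house 3.
Clue 4: the person who drives a pickup is in house 1.
So house 2 gets sedan for vehicle.
The only vehicle still possible for house 3 is hatchback.
House 4 vehicle: only jeep fits.
House 3 flower: only peony fits.
That leaves purple as the color for house 1.
That leaves yellow as the color for house 4.
Clue 7 places the iris grower in house 4.
House 1 flower: only dahlia fits.
So: house 1 = pickup/dahlia/purple, house 2 = sedan/lily/gray, house 3 = hatchback/peony/orange, house 4 = jeep/iris/yellow.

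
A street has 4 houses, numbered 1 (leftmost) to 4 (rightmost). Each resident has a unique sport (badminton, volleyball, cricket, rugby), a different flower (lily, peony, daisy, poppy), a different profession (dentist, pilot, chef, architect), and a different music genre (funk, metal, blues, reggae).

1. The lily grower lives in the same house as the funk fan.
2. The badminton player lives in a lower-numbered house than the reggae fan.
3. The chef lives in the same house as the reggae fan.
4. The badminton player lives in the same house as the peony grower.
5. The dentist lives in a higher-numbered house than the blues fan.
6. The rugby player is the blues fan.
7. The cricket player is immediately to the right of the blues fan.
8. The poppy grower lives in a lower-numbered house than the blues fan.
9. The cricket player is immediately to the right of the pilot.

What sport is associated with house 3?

That leaves architect as the profession for house 1.
The cricket player is narrowed to house 3 or 4; consider each.
Placing it in house 3 leads to a contradiction, so it's in house 4.
By clue 7, the blues fan is in house 3.
Clue 9 places the pilot in house 3.
So house 2 gets chef for profession.
House 4 profession: only dentist fits.
The reggae fan is in house 2 (clue 3).
The rugby player is in house 3 (clue 6).
Clue 2: the badminton player is in house 1.
The peony grower is in house 1 (clue 4).
So house 2 gets volleyball for sport.
That leaves poppy as the flower for house 2.
House 3 flower: only daisy fits.
House 4 flower: only lily fits.
Clue 1: the funk fan is in house 4.
So house 1 gets metal for music genre.
So: house 1 = badminton/peony/architect/metal, house 2 = volleyball/poppy/chef/reggae, house 3 = rugby/daisy/pilot/blues, house 4 = cricket/lily/dentist/funk.

rugby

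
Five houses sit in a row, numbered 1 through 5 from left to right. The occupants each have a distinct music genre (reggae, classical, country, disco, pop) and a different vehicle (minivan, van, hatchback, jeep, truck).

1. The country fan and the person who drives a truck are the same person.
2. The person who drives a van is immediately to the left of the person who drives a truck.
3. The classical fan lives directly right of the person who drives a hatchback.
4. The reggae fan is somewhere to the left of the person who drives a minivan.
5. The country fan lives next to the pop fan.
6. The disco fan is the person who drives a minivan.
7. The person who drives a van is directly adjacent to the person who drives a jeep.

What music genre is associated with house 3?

The classical fan is narrowed to house 2 or 3 or 4 or 5; consider each.
Placing it in house 3 and house 4 and house 5 leads to a contradiction, so it's in house 2.
By clue 3, the person who drives a hatchback is in house 1.
House 1's music genre must be reggae (nothing else left).
The country fan is narrowed to house 3 or 4 or 5; consider each.
Placing it in house 3 and house 5 leads to a contradiction, so it's in house 4.
The person who drives a truck is in house 4 (clue 1).
The person who drives a van is in house 3 (clue 2).
That leaves jeep as the vehicle for house 2.
The only vehicle still possible for house 5 is minivan.
Clue 6 places the disco fan in house 5.
The only music genre still possible for house 3 is pop.
So: house 1 = reggae/hatchback, house 2 = classical/jeep, house 3 = pop/van, house 4 = country/truck, house 5 = disco/minivan.

pop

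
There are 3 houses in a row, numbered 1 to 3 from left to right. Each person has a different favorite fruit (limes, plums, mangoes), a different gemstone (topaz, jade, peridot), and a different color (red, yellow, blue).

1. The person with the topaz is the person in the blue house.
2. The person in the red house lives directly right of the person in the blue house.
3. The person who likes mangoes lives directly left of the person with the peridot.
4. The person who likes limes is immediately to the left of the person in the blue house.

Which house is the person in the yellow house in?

1

Clue 4 places the person who likes limes in house 1.
From clue 4, the person in the blue house must be in house 2.
House 2's favorite fruit must be mangoes (nothing else left).
That leaves plums as the favorite fruit for house 3.
House 1 color: only yellow fits.
So house 3 gets red for color.
From clue 1, the person with the topaz must be in house 2.
Clue 3 places the person with the peridot in house 3.
House 1's gemstone must be jade (nothing else left).
So: house 1 = limes/jade/yellow, house 2 = mangoes/topaz/blue, house 3 = plums/peridot/red.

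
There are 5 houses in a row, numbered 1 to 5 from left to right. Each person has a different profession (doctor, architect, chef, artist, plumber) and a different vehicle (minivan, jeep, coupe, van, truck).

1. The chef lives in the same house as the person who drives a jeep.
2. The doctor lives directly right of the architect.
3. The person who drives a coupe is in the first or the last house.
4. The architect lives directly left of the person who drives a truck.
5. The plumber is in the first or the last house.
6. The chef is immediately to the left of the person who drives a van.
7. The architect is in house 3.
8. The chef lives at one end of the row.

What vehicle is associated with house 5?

coupe

From clue 7, the architect must be in house 3.
Clue 8 places the chef in house 1.
House 5 profession: only plumber fits.
The person who drives a jeep is in house 1 (clue 1).
The doctor is in house 4 (clue 2).
From clue 4, the person who drives a truck must be in house 4.
Clue 6 places the person who drives a van in house 2.
So house 2 gets artist for profession.
So house 3 gets minivan for vehicle.
The only vehicle still possible for house 5 is coupe.
So: house 1 = chef/jeep, house 2 = artist/van, house 3 = architect/minivan, house 4 = doctor/truck, house 5 = plumber/coupe.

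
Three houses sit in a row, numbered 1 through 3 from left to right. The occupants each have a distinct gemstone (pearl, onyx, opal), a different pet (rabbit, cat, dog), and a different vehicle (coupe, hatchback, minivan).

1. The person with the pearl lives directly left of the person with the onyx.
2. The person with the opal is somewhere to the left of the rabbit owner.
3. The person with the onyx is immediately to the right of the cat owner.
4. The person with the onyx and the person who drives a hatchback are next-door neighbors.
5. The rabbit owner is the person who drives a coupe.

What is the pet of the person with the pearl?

House 3 gemstone: only onyx fits.
The person with the pearl is in house 2 (clue 1).
By clue 3, the cat owner is in house 2.
By clue 4, the person who drives a hatchback is in house 2.
That leaves opal as the gemstone for house 1.
That leaves dog as the pet for house 1.
That leaves rabbit as the pet for house 3.
The only vehicle still possible for house 1 is minivan.
That leaves coupe as the vehicle for house 3.
So: house 1 = opal/dog/minivan, house 2 = pearl/cat/hatchback, house 3 = onyx/rabbit/coupe.

cat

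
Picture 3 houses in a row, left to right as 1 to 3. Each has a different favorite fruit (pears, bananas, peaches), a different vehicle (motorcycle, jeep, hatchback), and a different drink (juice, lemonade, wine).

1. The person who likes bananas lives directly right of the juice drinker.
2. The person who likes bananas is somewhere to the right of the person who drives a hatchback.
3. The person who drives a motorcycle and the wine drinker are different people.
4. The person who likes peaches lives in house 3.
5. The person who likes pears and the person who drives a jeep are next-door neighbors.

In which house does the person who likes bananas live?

2

By clue 4, the person who likes peaches is in house 3.
The only favorite fruit still possible for house 1 is pears.
That leaves bananas as the favorite fruit for house 2.
Clue 1: the juice drinker is in house 1.
By clue 2, the person who drives a hatchback is in house 1.
By clue 5, the person who drives a jeep is in house 2.
That leaves motorcycle as the vehicle for house 3.
Clue 3 places the wine drinker in house 2.
The only drink still possible for house 3 is lemonade.
So: house 1 = pears/hatchback/juice, house 2 = bananas/jeep/wine, house 3 = peaches/motorcycle/lemonade.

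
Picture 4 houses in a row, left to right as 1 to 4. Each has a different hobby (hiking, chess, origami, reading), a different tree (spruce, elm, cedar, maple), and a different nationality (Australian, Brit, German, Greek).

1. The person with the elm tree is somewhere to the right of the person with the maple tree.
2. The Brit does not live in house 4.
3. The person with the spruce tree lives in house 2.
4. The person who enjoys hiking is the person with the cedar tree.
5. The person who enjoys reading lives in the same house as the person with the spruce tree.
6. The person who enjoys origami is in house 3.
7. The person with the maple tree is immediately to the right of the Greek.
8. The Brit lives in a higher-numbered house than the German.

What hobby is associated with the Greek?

Clue 3 places the person with the spruce tree in house 2.
Clue 5 places the person who enjoys reading in house 2.
From clue 6, the person who enjoys origami must be in house 3.
That leaves cedar as the tree for house 1.
That leaves maple as the tree for house 3.
That leaves elm as the tree for house 4.
So house 4 gets Australian for nationality.
The person who enjoys hiking is in house 1 (clue 4).
Clue 7 places the Greek in house 2.
So house 4 gets chess for hobby.
House 1's nationality must be German (nothing else left).
House 3 nationality: only Brit fits.
So: house 1 = hiking/cedar/German, house 2 = reading/spruce/Greek, house 3 = origami/maple/Brit, house 4 = chess/elm/Australian.

reading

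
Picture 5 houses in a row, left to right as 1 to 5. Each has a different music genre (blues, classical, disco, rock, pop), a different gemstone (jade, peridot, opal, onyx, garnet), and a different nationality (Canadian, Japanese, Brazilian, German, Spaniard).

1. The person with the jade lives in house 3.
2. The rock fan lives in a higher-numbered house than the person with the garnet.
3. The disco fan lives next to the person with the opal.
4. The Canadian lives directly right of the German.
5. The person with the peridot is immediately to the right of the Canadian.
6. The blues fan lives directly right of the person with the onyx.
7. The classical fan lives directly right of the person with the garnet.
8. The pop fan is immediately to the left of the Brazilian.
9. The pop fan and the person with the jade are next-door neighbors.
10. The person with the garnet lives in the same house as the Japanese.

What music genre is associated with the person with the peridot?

blues

Clue 1: the person with the jade is in house 3.
So house 1 gets disco for music genre.
From clue 3, the person with the opal must be in house 2.
House 5 gemstone: only peridot fits.
From clue 5, the Canadian must be in house 4.
House 3 music genre: only rock fits.
That leaves pop as the music genre for house 4.
The only nationality still possible for house 1 is Japanese.
Clue 2: the person with the garnet is in house 1.
From clue 4, the German must be in house 3.
From clue 7, the classical fan must be in house 2.
The Brazilian is in house 5 (clue 8).
The only music genre still possible for house 5 is blues.
That leaves onyx as the gemstone for house 4.
That leaves Spaniard as the nationality for house 2.
So: house 1 = disco/garnet/Japanese, house 2 = classical/opal/Spaniard, house 3 = rock/jade/German, house 4 = pop/onyx/Canadian, house 5 = blues/peridot/Brazilian.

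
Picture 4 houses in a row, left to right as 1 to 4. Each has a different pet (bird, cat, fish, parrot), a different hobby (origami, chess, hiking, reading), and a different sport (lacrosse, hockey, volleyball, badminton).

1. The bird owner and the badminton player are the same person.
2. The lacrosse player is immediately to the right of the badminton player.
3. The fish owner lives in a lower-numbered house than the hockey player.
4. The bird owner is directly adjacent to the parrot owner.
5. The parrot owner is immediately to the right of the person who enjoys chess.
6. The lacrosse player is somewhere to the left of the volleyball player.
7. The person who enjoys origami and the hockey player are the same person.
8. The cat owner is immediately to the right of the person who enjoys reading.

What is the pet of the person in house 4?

So house 1 gets badminton for sport.
The bird owner is in house 1 (clue 1).
The lacrosse player is in house 2 (clue 2).
Clue 4: the parrot owner is in house 2.
Clue 5: the person who enjoys chess is in house 1.
That leaves cat as the pet for house 4.
Clue 3 places the hockey player in house 4.
The person who enjoys origami is in house 4 (clue 7).
The person who enjoys reading is in house 3 (clue 8).
House 3 pet: only fish fits.
House 2 hobby: only hiking fits.
The only sport still possible for house 3 is volleyball.
So: house 1 = bird/chess/badminton, house 2 = parrot/hiking/lacrosse, house 3 = fish/reading/volleyball, house 4 = cat/origami/hockey.

cat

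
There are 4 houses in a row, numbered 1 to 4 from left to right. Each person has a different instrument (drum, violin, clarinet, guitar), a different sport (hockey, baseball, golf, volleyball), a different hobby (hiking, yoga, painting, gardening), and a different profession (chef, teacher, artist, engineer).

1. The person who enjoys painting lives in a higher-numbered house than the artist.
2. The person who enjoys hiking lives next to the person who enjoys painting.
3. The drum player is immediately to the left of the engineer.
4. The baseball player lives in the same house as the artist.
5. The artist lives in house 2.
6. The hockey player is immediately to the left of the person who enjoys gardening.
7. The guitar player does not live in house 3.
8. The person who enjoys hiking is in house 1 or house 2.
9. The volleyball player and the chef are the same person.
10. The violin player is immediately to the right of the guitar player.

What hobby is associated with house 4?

gardening

Clue 5 places the artist in house 2.
House 4's instrument must be clarinet (nothing else left).
Clue 2: the person who enjoys hiking is in house 2.
Clue 2 places the person who enjoys painting in house 3.
By clue 4, the baseball player is in house 2.
House 1's instrument must be guitar (nothing else left).
That leaves yoga as the hobby for house 1.
The only hobby still possible for house 4 is gardening.
Clue 6 places the hockey player in house 3.
By clue 10, the violin player is in house 2.
So house 3 gets drum for instrument.
The engineer is in house 4 (clue 3).
House 3 profession: only teacher fits.
The volleyball player is in house 1 (clue 9).
House 4 sport: only golf fits.
House 1 profession: only chef fits.
So: house 1 = guitar/volleyball/yoga/chef, house 2 = violin/baseball/hiking/artist, house 3 = drum/hockey/painting/teacher, house 4 = clarinet/golf/gardening/engineer.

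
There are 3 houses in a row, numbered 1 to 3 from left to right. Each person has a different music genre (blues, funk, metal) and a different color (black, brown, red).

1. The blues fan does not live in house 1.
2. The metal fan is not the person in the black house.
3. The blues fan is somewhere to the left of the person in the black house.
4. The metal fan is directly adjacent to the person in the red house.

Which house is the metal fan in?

From clue 3, the blues fan must be in house 2.
From clue 3, the person in the black house must be in house 3.
Clue 2 places the metal fan in house 1.
From clue 4, the person in the red house must be in house 2.
So house 3 gets funk for music genre.
The only color still possible for house 1 is brown.
So: house 1 = metal/brown, house 2 = blues/red, house 3 = funk/black.

1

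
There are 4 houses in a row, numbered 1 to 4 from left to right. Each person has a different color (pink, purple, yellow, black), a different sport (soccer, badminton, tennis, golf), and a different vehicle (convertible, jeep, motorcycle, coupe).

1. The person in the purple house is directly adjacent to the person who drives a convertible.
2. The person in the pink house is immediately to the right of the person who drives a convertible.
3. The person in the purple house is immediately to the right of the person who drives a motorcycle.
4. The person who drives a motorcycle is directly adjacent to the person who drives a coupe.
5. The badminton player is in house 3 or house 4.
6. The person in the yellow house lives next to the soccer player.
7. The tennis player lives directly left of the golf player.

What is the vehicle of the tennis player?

motorcycle

The badminton player is narrowed to house 3 or 4; consider each.
Placing it in house 4 leads to a contradiction, so it's in house 3.
The tennis player is in house 1 (clue 7).
Clue 7: the golf player is in house 2.
House 4's sport must be soccer (nothing else left).
From clue 6, the person in the yellow house must be in house 3.
House 1's color must be black (nothing else left).
The person in the pink house is narrowed to house 2 or 4; consider each.
Placing it in house 2 leads to a contradiction, so it's in house 4.
By clue 2, the person who drives a convertible is in house 3.
House 2's color must be purple (nothing else left).
House 1's vehicle must be motorcycle (nothing else left).
From clue 4, the person who drives a coupe must be in house 2.
That leaves jeep as the vehicle for house 4.
So: house 1 = black/tennis/motorcycle, house 2 = purple/golf/coupe, house 3 = yellow/badminton/convertible, house 4 = pink/soccer/jeep.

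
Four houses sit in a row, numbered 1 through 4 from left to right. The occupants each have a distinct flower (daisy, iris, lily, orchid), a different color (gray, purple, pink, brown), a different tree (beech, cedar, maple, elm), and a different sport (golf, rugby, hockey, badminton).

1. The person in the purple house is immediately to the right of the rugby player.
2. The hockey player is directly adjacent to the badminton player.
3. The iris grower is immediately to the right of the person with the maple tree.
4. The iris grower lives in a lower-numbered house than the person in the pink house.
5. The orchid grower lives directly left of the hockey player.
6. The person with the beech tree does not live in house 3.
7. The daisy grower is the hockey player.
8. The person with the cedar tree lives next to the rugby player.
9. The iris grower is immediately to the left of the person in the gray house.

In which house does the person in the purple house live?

2

So house 1 gets brown for color.
That leaves purple as the color for house 2.
By clue 1, the rugby player is in house 1.
Clue 8: the person with the cedar tree is in house 2.
That leaves maple as the tree for house 1.
The only tree still possible for house 3 is elm.
House 4's tree must be beech (nothing else left).
Clue 3: the iris grower is in house 2.
From clue 9, the person in the gray house must be in house 3.
House 4's color must be pink (nothing else left).
The daisy grower is in house 4 (clue 7).
The hockey player is in house 4 (clue 7).
By clue 2, the badminton player is in house 3.
From clue 5, the orchid grower must be in house 3.
House 1's flower must be lily (nothing else left).
The only sport still possible for house 2 is golf.
So: house 1 = lily/brown/maple/rugby, house 2 = iris/purple/cedar/golf, house 3 = orchid/gray/elm/badminton, house 4 = daisy/pink/beech/hockey.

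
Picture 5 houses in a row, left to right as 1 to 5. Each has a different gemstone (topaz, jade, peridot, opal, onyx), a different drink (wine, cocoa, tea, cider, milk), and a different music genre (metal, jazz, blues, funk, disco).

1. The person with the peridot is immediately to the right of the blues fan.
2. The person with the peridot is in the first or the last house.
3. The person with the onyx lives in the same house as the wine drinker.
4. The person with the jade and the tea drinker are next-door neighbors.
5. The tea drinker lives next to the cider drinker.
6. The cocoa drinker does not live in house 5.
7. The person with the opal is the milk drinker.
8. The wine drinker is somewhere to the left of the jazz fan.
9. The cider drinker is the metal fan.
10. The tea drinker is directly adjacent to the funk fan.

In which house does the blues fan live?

4

From clue 2, the person with the peridot must be in house 5.
By clue 1, the blues fan is in house 4.
So house 5 gets cider for drink.
From clue 5, the tea drinker must be in house 4.
The metal fan is in house 5 (clue 9).
House 1's music genre must be disco (nothing else left).
So house 2 gets jazz for music genre.
House 3's music genre must be funk (nothing else left).
The person with the jade is in house 3 (clue 4).
Clue 8: the wine drinker is in house 1.
So house 4 gets topaz for gemstone.
By clue 3, the person with the onyx is in house 1.
From clue 7, the person with the opal must be in house 2.
The milk drinker is in house 2 (clue 7).
House 3's drink must be cocoa (nothing else left).
So: house 1 = onyx/wine/disco, house 2 = opal/milk/jazz, house 3 = jade/cocoa/funk, house 4 = topaz/tea/blues, house 5 = peridot/cider/metal.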